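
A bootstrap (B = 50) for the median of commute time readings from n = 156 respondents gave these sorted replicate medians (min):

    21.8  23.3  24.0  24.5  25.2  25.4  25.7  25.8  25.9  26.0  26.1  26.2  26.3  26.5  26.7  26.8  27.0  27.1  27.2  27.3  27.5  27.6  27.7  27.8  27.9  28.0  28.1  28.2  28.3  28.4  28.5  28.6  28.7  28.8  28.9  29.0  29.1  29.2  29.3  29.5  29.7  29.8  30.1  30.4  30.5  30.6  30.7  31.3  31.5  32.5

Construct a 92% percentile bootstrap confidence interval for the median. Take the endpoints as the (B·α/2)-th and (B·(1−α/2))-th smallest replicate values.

(23.3, 31.3)

α = 0.08; lower rank = 50 × 0.040 = 2; upper rank = 50 × 0.960 = 48.
The 2nd smallest replicate is 23.3; the 48th is 31.3.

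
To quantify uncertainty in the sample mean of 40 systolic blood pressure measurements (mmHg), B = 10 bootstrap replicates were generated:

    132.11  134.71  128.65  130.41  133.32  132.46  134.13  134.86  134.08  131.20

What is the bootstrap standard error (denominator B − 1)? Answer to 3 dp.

Bootstrap SE is the standard deviation of the 10 replicate means.
Mean of replicates: (132.11 + 134.71 + 128.65 + 130.41 + 133.32 + 132.46 + 134.13 + 134.86 + 134.08 + 131.20) / 10 = 1325.9300 / 10 = 132.5930
Sum of squared deviations: (−0.4830)² + (+2.1170)² + (−3.9430)² + (−2.1830)² + (+0.7270)² + (−0.1330)² + (+1.5370)² + (+2.2670)² + (+1.4870)² + (−1.3930)² = 37.2272
Variance = 37.2272 / 9 = 4.1364
SE* = √4.1364

SE* = 2.034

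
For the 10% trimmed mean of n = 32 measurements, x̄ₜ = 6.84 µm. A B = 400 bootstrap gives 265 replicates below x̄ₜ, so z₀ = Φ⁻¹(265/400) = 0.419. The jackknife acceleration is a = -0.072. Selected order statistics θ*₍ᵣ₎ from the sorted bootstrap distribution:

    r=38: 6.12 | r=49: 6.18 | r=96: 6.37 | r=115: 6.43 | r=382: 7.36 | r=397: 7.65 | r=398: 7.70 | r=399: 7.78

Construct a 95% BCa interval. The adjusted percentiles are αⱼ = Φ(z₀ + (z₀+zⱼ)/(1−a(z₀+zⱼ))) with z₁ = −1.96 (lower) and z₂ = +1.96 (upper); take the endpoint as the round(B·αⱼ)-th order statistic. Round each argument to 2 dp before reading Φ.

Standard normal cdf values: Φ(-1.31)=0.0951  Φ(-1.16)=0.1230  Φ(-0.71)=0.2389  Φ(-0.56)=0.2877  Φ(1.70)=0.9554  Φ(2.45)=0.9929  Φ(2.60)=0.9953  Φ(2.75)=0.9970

(6.12, 7.65)

Lower: z₀ + z₁ = 0.419 + (-1.960) = -1.541; 1 − a(z₀+z₁) = 1 − (-0.072)(-1.541) = 0.8890; argument = 0.419 + (-1.541)/0.8890 = -1.3143 → -1.31.
α₁ = Φ(-1.31) = 0.0951; rank = round(400 × 0.0951) = 38; θ*₍38₎ = 6.12.
Upper: z₀ + z₂ = 2.379; 1 − a(z₀+z₂) = 1.1713; argument = 2.4501 → 2.45; α₂ = 0.9929; rank = 397; θ*₍397₎ = 7.65.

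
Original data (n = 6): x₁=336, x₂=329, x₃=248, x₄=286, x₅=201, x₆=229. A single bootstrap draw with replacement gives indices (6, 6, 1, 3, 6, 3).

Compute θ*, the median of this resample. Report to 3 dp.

θ* = 238.500

Resample values: 229, 229, 336, 248, 229, 248.
Sorted: 229, 229, 229, 248, 248, 336
Median = average of the two middle values = 238.500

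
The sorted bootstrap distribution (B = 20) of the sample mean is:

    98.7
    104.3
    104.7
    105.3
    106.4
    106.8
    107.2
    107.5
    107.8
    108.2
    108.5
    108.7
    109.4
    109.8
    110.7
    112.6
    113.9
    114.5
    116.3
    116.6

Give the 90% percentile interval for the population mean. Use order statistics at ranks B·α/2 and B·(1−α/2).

α = 0.10; lower rank = 20 × 0.050 = 1; upper rank = 20 × 0.950 = 19.
The 1st smallest replicate is 98.7; the 19th is 116.3.

(98.7, 116.3)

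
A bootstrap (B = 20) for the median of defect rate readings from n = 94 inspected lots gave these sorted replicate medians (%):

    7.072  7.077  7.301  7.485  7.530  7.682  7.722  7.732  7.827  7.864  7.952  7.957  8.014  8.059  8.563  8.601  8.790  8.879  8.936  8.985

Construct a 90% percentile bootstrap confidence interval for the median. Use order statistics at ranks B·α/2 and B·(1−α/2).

(7.072, 8.936)

α = 0.10; lower rank = 20 × 0.050 = 1; upper rank = 20 × 0.950 = 19.
The 1st smallest replicate is 7.072; the 19th is 8.936.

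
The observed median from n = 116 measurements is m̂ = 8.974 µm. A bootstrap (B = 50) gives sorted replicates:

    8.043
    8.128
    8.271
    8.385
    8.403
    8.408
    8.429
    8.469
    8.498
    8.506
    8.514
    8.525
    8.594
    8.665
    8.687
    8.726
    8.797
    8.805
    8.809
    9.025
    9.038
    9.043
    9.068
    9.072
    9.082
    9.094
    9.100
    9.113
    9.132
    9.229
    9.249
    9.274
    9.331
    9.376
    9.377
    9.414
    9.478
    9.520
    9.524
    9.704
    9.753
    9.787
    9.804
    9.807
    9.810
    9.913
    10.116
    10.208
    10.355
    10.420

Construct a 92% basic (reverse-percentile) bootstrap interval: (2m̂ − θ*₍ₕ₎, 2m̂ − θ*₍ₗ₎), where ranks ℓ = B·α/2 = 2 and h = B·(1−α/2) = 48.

(7.740, 9.820)

Percentile endpoints at ranks 2 and 48: θ*₍2₎ = 8.128, θ*₍48₎ = 10.208.
Basic interval reflects these around m̂:
  lower = 2 × 8.974 − 10.208 = 7.740
  upper = 2 × 8.974 − 8.128 = 9.820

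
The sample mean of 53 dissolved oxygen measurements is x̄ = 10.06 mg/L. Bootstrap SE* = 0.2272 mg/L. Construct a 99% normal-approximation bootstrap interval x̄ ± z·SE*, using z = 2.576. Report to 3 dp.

Margin = 2.576 × 0.2272 = 0.5853
Interval: 10.06 ± 0.5853

(9.475, 10.645)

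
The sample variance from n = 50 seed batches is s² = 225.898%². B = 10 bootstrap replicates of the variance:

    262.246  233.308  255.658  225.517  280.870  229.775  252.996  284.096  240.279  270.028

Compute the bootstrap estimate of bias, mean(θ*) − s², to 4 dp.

bias = +27.5793

mean(θ*) = (262.246 + 233.308 + 255.658 + 225.517 + 280.870 + 229.775 + 252.996 + 284.096 + 240.279 + 270.028) / 10 = 253.47730
bias = 253.47730 − 225.898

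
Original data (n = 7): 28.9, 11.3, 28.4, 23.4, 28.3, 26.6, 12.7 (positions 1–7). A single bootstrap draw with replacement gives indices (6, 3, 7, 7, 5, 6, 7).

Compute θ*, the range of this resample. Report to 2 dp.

θ* = 15.70

Resample values: 26.6, 28.4, 12.7, 12.7, 28.3, 26.6, 12.7.
Range = 28.4 − 12.7 = 15.70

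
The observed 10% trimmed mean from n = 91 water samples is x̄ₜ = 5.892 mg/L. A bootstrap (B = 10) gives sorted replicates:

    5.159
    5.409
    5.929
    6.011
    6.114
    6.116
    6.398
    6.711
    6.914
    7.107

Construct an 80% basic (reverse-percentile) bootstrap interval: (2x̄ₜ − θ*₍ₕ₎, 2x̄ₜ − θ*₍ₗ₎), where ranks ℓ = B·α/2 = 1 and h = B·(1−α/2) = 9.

(4.870, 6.625)

Percentile endpoints at ranks 1 and 9: θ*₍1₎ = 5.159, θ*₍9₎ = 6.914.
Basic interval reflects these around x̄ₜ:
  lower = 2 × 5.892 − 6.914 = 4.870
  upper = 2 × 5.892 − 5.159 = 6.625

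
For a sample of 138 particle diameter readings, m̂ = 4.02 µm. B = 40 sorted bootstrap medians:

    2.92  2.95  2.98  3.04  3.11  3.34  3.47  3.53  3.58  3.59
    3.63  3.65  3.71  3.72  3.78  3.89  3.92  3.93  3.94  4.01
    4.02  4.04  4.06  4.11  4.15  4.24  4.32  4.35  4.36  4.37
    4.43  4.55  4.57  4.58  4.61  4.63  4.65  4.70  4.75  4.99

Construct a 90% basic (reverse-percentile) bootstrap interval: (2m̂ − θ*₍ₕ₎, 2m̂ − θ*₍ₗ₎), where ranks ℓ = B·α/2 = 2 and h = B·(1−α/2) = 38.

Percentile endpoints at ranks 2 and 38: θ*₍2₎ = 2.95, θ*₍38₎ = 4.70.
Basic interval reflects these around m̂:
  lower = 2 × 4.02 − 4.70 = 3.34
  upper = 2 × 4.02 − 2.95 = 5.09

(3.34, 5.09)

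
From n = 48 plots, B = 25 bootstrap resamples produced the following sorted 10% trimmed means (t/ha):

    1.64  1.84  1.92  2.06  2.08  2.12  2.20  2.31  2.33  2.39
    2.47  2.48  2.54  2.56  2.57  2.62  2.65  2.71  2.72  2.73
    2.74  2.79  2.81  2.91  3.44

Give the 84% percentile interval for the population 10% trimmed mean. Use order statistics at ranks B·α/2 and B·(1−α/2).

α = 0.16; lower rank = 25 × 0.080 = 2; upper rank = 25 × 0.920 = 23.
The 2nd smallest replicate is 1.84; the 23rd is 2.81.

(1.84, 2.81)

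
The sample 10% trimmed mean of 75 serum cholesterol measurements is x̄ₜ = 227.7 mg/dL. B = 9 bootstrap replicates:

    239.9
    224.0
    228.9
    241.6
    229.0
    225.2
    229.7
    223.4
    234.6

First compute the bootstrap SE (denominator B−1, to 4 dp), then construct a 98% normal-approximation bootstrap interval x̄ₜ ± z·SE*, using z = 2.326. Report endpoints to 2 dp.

Mean of replicates = 230.7000; sum of squared deviations = 354.2200; SE* = √(354.2200/8) = 6.6541
Margin = 2.326 × 6.6541 = 15.477
Interval: 227.7 ± 15.477

(212.22, 243.18)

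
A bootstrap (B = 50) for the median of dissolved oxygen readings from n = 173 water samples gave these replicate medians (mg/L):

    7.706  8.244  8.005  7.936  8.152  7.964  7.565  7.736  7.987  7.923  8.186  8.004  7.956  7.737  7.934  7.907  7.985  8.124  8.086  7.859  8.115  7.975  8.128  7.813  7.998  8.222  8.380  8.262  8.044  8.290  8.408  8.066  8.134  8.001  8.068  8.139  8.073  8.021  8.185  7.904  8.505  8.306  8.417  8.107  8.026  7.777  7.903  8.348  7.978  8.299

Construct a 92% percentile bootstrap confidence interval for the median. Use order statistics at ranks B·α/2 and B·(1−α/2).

(7.706, 8.408)

Sorted replicates: 7.565, 7.706, 7.736, 7.737, 7.777, 7.813, 7.859, 7.903, 7.904, 7.907, 7.923, 7.934, 7.936, 7.956, 7.964, 7.975, 7.978, 7.985, 7.987, 7.998, 8.001, 8.004, 8.005, 8.021, 8.026, 8.044, 8.066, 8.068, 8.073, 8.086, 8.107, 8.115, 8.124, 8.128, 8.134, 8.139, 8.152, 8.185, 8.186, 8.222, 8.244, 8.262, 8.290, 8.299, 8.306, 8.348, 8.380, 8.408, 8.417, 8.505
α = 0.08; lower rank = 50 × 0.040 = 2; upper rank = 50 × 0.960 = 48.
The 2nd smallest replicate is 7.706; the 48th is 8.408.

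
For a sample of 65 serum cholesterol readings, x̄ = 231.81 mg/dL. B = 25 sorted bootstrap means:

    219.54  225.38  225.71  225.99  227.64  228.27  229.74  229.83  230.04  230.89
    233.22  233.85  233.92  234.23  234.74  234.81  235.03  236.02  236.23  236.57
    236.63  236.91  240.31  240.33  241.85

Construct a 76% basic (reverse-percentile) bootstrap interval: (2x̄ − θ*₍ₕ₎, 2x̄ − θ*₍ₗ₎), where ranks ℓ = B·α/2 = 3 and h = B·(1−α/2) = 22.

(226.71, 237.91)

Percentile endpoints at ranks 3 and 22: θ*₍3₎ = 225.71, θ*₍22₎ = 236.91.
Basic interval reflects these around x̄:
  lower = 2 × 231.81 − 236.91 = 226.71
  upper = 2 × 231.81 − 225.71 = 237.91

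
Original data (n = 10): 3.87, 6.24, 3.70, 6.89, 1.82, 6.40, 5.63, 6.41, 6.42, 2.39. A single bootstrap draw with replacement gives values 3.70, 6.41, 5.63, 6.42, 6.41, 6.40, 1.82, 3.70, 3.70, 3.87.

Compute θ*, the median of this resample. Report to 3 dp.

θ* = 4.750

Sorted: 1.82, 3.70, 3.70, 3.70, 3.87, 5.63, 6.40, 6.41, 6.41, 6.42
Median = average of the two middle values = 4.750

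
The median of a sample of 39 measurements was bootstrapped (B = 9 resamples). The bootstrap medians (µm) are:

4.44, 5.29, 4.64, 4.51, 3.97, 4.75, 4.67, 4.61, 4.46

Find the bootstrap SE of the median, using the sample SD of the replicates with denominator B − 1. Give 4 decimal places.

SE* = 0.3455

Bootstrap SE is the standard deviation of the 9 replicate medians.
Mean of replicates: (4.44 + 5.29 + 4.64 + 4.51 + 3.97 + 4.75 + 4.67 + 4.61 + 4.46) / 9 = 41.34000 / 9 = 4.59333
Sum of squared deviations: (−0.15333)² + (+0.69667)² + (+0.04667)² + (−0.08333)² + (−0.62333)² + (+0.15667)² + (+0.07667)² + (+0.01667)² + (−0.13333)² = 0.95500
Variance = 0.95500 / 8 = 0.11937
SE* = √0.11937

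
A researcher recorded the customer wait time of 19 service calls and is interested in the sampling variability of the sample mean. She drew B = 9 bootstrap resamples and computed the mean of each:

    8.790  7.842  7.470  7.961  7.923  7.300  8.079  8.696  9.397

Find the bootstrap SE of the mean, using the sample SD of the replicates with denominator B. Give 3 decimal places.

Bootstrap SE is the standard deviation of the 9 replicate means.
Mean of replicates: (8.790 + 7.842 + 7.470 + 7.961 + 7.923 + 7.300 + 8.079 + 8.696 + 9.397) / 9 = 73.4580 / 9 = 8.1620
Sum of squared deviations: (+0.6280)² + (−0.3200)² + (−0.6920)² + (−0.2010)² + (−0.2390)² + (−0.8620)² + (−0.0830)² + (+0.5340)² + (+1.2350)² = 3.6335
Variance = 3.6335 / 9 = 0.4037
SE* = √0.4037

SE* = 0.635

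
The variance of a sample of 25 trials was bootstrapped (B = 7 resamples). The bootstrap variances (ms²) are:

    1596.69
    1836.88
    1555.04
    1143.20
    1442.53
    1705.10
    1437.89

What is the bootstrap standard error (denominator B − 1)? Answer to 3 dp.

Bootstrap SE is the standard deviation of the 7 replicate variances.
Mean of replicates: (1596.69 + 1836.88 + 1555.04 + 1143.20 + 1442.53 + 1705.10 + 1437.89) / 7 = 10717.3300 / 7 = 1531.0471
Sum of squared deviations: (+65.6429)² + (+305.8329)² + (+23.9929)² + (−387.8471)² + (−88.5171)² + (+174.0529)² + (−93.1571)² = 295651.7195
Variance = 295651.7195 / 6 = 49275.2866
SE* = √49275.2866

SE* = 221.980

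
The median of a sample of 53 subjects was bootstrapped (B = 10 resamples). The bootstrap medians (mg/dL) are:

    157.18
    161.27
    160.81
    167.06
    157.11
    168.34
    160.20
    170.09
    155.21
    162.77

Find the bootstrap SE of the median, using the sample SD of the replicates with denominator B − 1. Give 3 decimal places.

Bootstrap SE is the standard deviation of the 10 replicate medians.
Mean of replicates: (157.18 + 161.27 + 160.81 + 167.06 + 157.11 + 168.34 + 160.20 + 170.09 + 155.21 + 162.77) / 10 = 1620.0400 / 10 = 162.0040
Sum of squared deviations: (−4.8240)² + (−0.7340)² + (−1.1940)² + (+5.0560)² + (−4.8940)² + (+6.3360)² + (−1.8040)² + (+8.0860)² + (−6.7940)² + (+0.7660)² = 230.2776
Variance = 230.2776 / 9 = 25.5864
SE* = √25.5864

SE* = 5.058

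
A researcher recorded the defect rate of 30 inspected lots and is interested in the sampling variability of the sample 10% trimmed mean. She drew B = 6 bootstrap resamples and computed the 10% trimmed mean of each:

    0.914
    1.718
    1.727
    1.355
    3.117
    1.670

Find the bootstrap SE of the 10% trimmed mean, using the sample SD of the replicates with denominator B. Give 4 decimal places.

SE* = 0.6747

Bootstrap SE is the standard deviation of the 6 replicate 10% trimmed means.
Mean of replicates: (0.914 + 1.718 + 1.727 + 1.355 + 3.117 + 1.670) / 6 = 10.50100 / 6 = 1.75017
Sum of squared deviations: (−0.83617)² + (−0.03217)² + (−0.02317)² + (−0.39517)² + (+1.36683)² + (−0.08017)² = 2.73156
Variance = 2.73156 / 6 = 0.45526
SE* = √0.45526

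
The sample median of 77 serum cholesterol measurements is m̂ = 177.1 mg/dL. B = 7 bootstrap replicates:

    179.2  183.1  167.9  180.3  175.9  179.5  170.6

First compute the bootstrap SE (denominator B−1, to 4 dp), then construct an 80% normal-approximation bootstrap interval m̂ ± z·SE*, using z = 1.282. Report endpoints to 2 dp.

(170.01, 184.19)

Mean of replicates = 176.6429; sum of squared deviations = 183.2771; SE* = √(183.2771/6) = 5.5269
Margin = 1.282 × 5.5269 = 7.085
Interval: 177.1 ± 7.085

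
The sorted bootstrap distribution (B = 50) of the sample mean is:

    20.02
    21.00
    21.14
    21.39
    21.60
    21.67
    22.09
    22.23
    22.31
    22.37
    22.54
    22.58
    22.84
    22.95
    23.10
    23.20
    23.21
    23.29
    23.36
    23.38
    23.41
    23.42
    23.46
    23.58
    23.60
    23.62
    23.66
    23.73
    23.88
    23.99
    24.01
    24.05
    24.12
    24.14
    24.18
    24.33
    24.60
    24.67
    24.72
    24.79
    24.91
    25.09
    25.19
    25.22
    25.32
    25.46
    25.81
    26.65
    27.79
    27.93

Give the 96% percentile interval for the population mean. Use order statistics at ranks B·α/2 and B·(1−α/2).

α = 0.04; lower rank = 50 × 0.020 = 1; upper rank = 50 × 0.980 = 49.
The 1st smallest replicate is 20.02; the 49th is 27.79.

(20.02, 27.79)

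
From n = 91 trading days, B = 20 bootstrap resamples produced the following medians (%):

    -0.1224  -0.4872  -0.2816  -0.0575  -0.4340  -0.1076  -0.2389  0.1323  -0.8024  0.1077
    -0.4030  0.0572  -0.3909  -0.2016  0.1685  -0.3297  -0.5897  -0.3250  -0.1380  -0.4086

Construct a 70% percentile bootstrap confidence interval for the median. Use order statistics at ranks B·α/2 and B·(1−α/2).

Sorted replicates: -0.8024, -0.5897, -0.4872, -0.4340, -0.4086, -0.4030, -0.3909, -0.3297, -0.3250, -0.2816, -0.2389, -0.2016, -0.1380, -0.1224, -0.1076, -0.0575, 0.0572, 0.1077, 0.1323, 0.1685
α = 0.30; lower rank = 20 × 0.150 = 3; upper rank = 20 × 0.850 = 17.
The 3rd smallest replicate is -0.4872; the 17th is 0.0572.

(-0.4872, 0.0572)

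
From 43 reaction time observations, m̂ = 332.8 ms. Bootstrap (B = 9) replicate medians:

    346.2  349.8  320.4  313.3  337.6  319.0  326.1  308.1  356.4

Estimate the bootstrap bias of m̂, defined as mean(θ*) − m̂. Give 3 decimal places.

bias = −2.033

mean(θ*) = (346.2 + 349.8 + 320.4 + 313.3 + 337.6 + 319.0 + 326.1 + 308.1 + 356.4) / 9 = 330.7667
bias = 330.7667 − 332.8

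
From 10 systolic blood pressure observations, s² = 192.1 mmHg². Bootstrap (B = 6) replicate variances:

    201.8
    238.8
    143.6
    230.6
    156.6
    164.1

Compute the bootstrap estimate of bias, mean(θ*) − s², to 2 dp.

bias = −2.85

mean(θ*) = (201.8 + 238.8 + 143.6 + 230.6 + 156.6 + 164.1) / 6 = 189.250
bias = 189.250 − 192.1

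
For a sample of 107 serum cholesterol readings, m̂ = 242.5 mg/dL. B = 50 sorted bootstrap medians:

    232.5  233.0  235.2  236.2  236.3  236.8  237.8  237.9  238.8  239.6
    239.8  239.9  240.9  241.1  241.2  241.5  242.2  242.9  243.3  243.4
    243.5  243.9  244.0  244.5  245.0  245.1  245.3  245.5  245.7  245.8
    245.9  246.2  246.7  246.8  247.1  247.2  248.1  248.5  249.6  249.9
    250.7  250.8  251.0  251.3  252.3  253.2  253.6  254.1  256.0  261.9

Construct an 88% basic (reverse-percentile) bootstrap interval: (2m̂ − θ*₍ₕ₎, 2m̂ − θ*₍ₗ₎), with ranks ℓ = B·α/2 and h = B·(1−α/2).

(231.4, 249.8)

Percentile endpoints at ranks 3 and 47: θ*₍3₎ = 235.2, θ*₍47₎ = 253.6.
Basic interval reflects these around m̂:
  lower = 2 × 242.5 − 253.6 = 231.4
  upper = 2 × 242.5 − 235.2 = 249.8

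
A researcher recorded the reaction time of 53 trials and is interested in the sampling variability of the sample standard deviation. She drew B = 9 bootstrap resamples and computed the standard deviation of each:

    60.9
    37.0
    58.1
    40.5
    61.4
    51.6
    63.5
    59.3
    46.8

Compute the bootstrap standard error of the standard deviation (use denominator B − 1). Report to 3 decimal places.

Bootstrap SE is the standard deviation of the 9 replicate standard deviations.
Mean of replicates: (60.9 + 37.0 + 58.1 + 40.5 + 61.4 + 51.6 + 63.5 + 59.3 + 46.8) / 9 = 479.1000 / 9 = 53.2333
Sum of squared deviations: (+7.6667)² + (−16.2333)² + (+4.8667)² + (−12.7333)² + (+8.1667)² + (−1.6333)² + (+10.2667)² + (+6.0667)² + (−6.4333)² = 761.0800
Variance = 761.0800 / 8 = 95.1350
SE* = √95.1350

SE* = 9.754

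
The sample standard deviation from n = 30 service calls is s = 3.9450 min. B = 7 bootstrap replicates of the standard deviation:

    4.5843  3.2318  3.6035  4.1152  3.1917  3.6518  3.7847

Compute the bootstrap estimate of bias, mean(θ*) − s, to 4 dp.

mean(θ*) = (4.5843 + 3.2318 + 3.6035 + 4.1152 + 3.1917 + 3.6518 + 3.7847) / 7 = 3.73757
bias = 3.73757 − 3.9450

bias = −0.2074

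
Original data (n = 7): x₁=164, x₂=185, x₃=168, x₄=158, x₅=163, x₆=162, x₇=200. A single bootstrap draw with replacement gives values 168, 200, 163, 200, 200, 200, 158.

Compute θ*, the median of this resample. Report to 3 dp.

Sorted: 158, 163, 168, 200, 200, 200, 200
Median = middle value = 200.000

θ* = 200.000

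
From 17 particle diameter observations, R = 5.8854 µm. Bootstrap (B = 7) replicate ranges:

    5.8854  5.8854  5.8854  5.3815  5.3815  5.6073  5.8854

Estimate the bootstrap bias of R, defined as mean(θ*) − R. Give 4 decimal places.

bias = −0.1837

mean(θ*) = (5.8854 + 5.8854 + 5.8854 + 5.3815 + 5.3815 + 5.6073 + 5.8854) / 7 = 5.70170
bias = 5.70170 − 5.8854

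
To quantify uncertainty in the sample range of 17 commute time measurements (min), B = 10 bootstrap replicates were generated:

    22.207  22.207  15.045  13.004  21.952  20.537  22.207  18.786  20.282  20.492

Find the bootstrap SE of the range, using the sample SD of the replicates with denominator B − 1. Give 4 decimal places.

SE* = 3.2133

Bootstrap SE is the standard deviation of the 10 replicate ranges.
Mean of replicates: (22.207 + 22.207 + 15.045 + 13.004 + 21.952 + 20.537 + 22.207 + 18.786 + 20.282 + 20.492) / 10 = 196.71900 / 10 = 19.67190
Sum of squared deviations: (+2.53510)² + (+2.53510)² + (−4.62690)² + (−6.66790)² + (+2.28010)² + (+0.86510)² + (+2.53510)² + (−0.88590)² + (+0.61010)² + (+0.82010)² = 92.92615
Variance = 92.92615 / 9 = 10.32513
SE* = √10.32513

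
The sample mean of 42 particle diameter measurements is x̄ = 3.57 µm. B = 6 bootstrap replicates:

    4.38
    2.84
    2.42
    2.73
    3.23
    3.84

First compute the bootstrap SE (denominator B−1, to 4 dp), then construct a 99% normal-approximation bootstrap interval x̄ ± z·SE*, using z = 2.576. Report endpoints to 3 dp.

Mean of replicates = 3.2400; sum of squared deviations = 2.7522; SE* = √(2.7522/5) = 0.7419
Margin = 2.576 × 0.7419 = 1.9111
Interval: 3.57 ± 1.9111

(1.659, 5.481)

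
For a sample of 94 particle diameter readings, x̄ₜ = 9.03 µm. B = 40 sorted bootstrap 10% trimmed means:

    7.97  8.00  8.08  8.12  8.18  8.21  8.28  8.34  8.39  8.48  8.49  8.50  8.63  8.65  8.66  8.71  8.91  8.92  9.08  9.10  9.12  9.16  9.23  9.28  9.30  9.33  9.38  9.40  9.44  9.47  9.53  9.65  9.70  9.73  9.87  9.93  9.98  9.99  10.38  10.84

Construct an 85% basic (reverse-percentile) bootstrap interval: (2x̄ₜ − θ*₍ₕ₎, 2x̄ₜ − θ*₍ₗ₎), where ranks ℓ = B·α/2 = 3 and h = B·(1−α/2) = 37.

(8.08, 9.98)

Percentile endpoints at ranks 3 and 37: θ*₍3₎ = 8.08, θ*₍37₎ = 9.98.
Basic interval reflects these around x̄ₜ:
  lower = 2 × 9.03 − 9.98 = 8.08
  upper = 2 × 9.03 − 8.08 = 9.98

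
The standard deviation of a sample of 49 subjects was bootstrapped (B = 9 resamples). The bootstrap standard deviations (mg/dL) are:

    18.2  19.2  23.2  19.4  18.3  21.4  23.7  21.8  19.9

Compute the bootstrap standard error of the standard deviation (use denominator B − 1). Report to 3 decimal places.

SE* = 2.043

Bootstrap SE is the standard deviation of the 9 replicate standard deviations.
Mean of replicates: (18.2 + 19.2 + 23.2 + 19.4 + 18.3 + 21.4 + 23.7 + 21.8 + 19.9) / 9 = 185.1000 / 9 = 20.5667
Sum of squared deviations: (−2.3667)² + (−1.3667)² + (+2.6333)² + (−1.1667)² + (−2.2667)² + (+0.8333)² + (+3.1333)² + (+1.2333)² + (−0.6667)² = 33.3800
Variance = 33.3800 / 8 = 4.1725
SE* = √4.1725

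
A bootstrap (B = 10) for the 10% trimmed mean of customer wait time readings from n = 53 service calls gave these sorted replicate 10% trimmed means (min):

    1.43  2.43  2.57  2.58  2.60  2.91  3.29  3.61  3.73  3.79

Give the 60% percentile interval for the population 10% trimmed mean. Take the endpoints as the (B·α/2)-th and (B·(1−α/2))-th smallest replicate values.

(2.43, 3.61)

α = 0.40; lower rank = 10 × 0.200 = 2; upper rank = 10 × 0.800 = 8.
The 2nd smallest replicate is 2.43; the 8th is 3.61.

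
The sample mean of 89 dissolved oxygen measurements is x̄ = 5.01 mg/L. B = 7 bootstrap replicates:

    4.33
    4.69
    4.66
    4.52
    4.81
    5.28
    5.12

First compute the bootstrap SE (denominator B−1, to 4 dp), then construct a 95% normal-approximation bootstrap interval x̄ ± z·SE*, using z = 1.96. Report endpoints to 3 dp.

Mean of replicates = 4.7729; sum of squared deviations = 0.6587; SE* = √(0.6587/6) = 0.3313
Margin = 1.96 × 0.3313 = 0.6493
Interval: 5.01 ± 0.6493

(4.361, 5.659)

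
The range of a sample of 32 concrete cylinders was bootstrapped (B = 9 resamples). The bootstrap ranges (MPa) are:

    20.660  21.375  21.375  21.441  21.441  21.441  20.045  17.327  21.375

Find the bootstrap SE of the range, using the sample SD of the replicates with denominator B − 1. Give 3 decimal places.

SE* = 1.361

Bootstrap SE is the standard deviation of the 9 replicate ranges.
Mean of replicates: (20.660 + 21.375 + 21.375 + 21.441 + 21.441 + 21.441 + 20.045 + 17.327 + 21.375) / 9 = 186.4800 / 9 = 20.7200
Sum of squared deviations: (−0.0600)² + (+0.6550)² + (+0.6550)² + (+0.7210)² + (+0.7210)² + (+0.7210)² + (−0.6750)² + (−3.3930)² + (+0.6550)² = 14.8183
Variance = 14.8183 / 8 = 1.8523
SE* = √1.8523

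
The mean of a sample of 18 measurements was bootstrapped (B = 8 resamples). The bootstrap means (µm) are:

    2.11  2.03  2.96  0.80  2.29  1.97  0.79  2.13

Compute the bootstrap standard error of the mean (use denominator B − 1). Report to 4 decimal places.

SE* = 0.7402

Bootstrap SE is the standard deviation of the 8 replicate means.
Mean of replicates: (2.11 + 2.03 + 2.96 + 0.80 + 2.29 + 1.97 + 0.79 + 2.13) / 8 = 15.08000 / 8 = 1.88500
Sum of squared deviations: (+0.22500)² + (+0.14500)² + (+1.07500)² + (−1.08500)² + (+0.40500)² + (+0.08500)² + (−1.09500)² + (+0.24500)² = 3.83480
Variance = 3.83480 / 7 = 0.54783
SE* = √0.54783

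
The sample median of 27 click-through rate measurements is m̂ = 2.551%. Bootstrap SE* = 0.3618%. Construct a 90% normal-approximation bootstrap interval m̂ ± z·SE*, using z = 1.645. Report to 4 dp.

(1.9558, 3.1462)

Margin = 1.645 × 0.3618 = 0.59516
Interval: 2.551 ± 0.59516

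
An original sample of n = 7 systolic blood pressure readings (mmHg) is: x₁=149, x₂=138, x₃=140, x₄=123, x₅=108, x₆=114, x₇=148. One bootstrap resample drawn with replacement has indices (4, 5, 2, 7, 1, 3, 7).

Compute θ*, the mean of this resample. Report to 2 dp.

θ* = 136.29

Resample values: 123, 108, 138, 148, 149, 140, 148.
Mean = (123 + 108 + 138 + 148 + 149 + 140 + 148) / 7 = 954.0 / 7 = 136.29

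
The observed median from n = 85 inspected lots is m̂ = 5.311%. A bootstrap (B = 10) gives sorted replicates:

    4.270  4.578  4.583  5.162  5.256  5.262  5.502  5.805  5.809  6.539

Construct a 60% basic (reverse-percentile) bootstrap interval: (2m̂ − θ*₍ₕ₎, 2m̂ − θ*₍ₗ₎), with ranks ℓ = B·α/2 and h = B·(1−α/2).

Percentile endpoints at ranks 2 and 8: θ*₍2₎ = 4.578, θ*₍8₎ = 5.805.
Basic interval reflects these around m̂:
  lower = 2 × 5.311 − 5.805 = 4.817
  upper = 2 × 5.311 − 4.578 = 6.044

(4.817, 6.044)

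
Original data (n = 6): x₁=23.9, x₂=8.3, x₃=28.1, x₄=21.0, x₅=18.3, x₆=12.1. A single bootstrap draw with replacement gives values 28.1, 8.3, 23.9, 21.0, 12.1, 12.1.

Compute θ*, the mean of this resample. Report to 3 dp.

Mean = (28.1 + 8.3 + 23.9 + 21.0 + 12.1 + 12.1) / 6 = 105.50 / 6 = 17.583

θ* = 17.583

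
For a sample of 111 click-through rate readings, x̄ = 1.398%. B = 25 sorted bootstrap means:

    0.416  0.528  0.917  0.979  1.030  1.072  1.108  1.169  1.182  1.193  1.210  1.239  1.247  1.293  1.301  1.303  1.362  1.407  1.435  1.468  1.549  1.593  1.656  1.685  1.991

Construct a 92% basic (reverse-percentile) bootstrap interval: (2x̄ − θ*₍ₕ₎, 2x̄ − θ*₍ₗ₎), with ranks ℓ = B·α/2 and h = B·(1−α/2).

Percentile endpoints at ranks 1 and 24: θ*₍1₎ = 0.416, θ*₍24₎ = 1.685.
Basic interval reflects these around x̄:
  lower = 2 × 1.398 − 1.685 = 1.111
  upper = 2 × 1.398 − 0.416 = 2.380

(1.111, 2.380)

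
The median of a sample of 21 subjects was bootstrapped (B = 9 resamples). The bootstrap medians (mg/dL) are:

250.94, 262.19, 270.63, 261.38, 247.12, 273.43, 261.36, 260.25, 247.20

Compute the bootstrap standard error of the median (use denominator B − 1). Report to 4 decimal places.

Bootstrap SE is the standard deviation of the 9 replicate medians.
Mean of replicates: (250.94 + 262.19 + 270.63 + 261.38 + 247.12 + 273.43 + 261.36 + 260.25 + 247.20) / 9 = 2334.50000 / 9 = 259.38889
Sum of squared deviations: (−8.44889)² + (+2.80111)² + (+11.24111)² + (+1.99111)² + (−12.26889)² + (+14.04111)² + (+1.97111)² + (+0.86111)² + (−12.18889)² = 710.43129
Variance = 710.43129 / 8 = 88.80391
SE* = √88.80391

SE* = 9.4236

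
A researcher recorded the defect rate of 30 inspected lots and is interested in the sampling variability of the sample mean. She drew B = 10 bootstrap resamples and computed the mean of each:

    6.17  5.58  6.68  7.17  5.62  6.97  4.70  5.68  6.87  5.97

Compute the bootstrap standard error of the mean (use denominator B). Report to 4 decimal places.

Bootstrap SE is the standard deviation of the 10 replicate means.
Mean of replicates: (6.17 + 5.58 + 6.68 + 7.17 + 5.62 + 6.97 + 4.70 + 5.68 + 6.87 + 5.97) / 10 = 61.41000 / 10 = 6.14100
Sum of squared deviations: (+0.02900)² + (−0.56100)² + (+0.53900)² + (+1.02900)² + (−0.52100)² + (+0.82900)² + (−1.44100)² + (−0.46100)² + (+0.72900)² + (−0.17100)² = 5.47329
Variance = 5.47329 / 10 = 0.54733
SE* = √0.54733

SE* = 0.7398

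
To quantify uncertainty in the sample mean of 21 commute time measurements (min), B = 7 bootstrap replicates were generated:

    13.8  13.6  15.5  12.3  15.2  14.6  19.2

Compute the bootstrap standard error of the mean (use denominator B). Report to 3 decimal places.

Bootstrap SE is the standard deviation of the 7 replicate means.
Mean of replicates: (13.8 + 13.6 + 15.5 + 12.3 + 15.2 + 14.6 + 19.2) / 7 = 104.2000 / 7 = 14.8857
Sum of squared deviations: (−1.0857)² + (−1.2857)² + (+0.6143)² + (−2.5857)² + (+0.3143)² + (−0.2857)² + (+4.3143)² = 28.6886
Variance = 28.6886 / 7 = 4.0984
SE* = √4.0984

SE* = 2.024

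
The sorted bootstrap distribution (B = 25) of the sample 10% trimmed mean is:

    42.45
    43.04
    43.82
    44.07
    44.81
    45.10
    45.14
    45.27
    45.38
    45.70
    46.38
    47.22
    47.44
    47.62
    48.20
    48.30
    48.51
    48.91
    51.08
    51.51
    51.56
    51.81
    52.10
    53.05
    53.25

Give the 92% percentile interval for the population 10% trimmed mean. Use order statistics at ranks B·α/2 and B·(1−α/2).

(42.45, 53.05)

α = 0.08; lower rank = 25 × 0.040 = 1; upper rank = 25 × 0.960 = 24.
The 1st smallest replicate is 42.45; the 24th is 53.05.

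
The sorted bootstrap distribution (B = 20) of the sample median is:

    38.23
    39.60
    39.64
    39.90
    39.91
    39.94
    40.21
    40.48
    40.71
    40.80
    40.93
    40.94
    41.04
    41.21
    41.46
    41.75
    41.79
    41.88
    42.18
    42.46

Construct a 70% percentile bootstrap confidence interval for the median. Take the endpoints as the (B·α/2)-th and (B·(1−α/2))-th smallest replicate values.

(39.64, 41.79)

α = 0.30; lower rank = 20 × 0.150 = 3; upper rank = 20 × 0.850 = 17.
The 3rd smallest replicate is 39.64; the 17th is 41.79.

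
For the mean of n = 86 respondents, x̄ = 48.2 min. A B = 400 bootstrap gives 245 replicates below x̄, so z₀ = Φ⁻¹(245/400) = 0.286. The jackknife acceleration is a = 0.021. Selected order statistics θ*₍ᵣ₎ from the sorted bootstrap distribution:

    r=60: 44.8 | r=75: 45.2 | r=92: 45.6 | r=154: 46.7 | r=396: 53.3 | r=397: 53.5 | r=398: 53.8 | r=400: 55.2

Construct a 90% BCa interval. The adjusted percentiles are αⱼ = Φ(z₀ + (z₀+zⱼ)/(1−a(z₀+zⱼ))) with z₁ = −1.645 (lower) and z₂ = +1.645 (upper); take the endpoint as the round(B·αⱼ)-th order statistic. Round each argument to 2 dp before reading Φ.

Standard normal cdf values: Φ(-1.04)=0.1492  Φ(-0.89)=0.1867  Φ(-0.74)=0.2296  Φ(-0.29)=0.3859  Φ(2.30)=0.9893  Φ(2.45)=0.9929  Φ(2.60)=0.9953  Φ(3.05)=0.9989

Lower: z₀ + z₁ = 0.286 + (-1.645) = -1.359; 1 − a(z₀+z₁) = 1 − (0.021)(-1.359) = 1.0285; argument = 0.286 + (-1.359)/1.0285 = -1.0353 → -1.04.
α₁ = Φ(-1.04) = 0.1492; rank = round(400 × 0.1492) = 60; θ*₍60₎ = 44.8.
Upper: z₀ + z₂ = 1.931; 1 − a(z₀+z₂) = 0.9594; argument = 2.2986 → 2.30; α₂ = 0.9893; rank = 396; θ*₍396₎ = 53.3.

(44.8, 53.3)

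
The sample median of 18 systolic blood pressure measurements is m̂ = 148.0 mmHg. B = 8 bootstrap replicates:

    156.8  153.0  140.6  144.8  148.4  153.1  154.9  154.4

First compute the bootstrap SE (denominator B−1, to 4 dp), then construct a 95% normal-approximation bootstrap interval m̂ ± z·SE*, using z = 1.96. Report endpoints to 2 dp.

Mean of replicates = 150.7500; sum of squared deviations = 221.6800; SE* = √(221.6800/7) = 5.6275
Margin = 1.96 × 5.6275 = 11.030
Interval: 148.0 ± 11.030

(136.97, 159.03)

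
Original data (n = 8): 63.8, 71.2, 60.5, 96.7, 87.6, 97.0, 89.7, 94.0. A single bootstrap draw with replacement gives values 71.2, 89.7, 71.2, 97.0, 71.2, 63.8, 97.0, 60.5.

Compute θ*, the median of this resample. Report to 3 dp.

θ* = 71.200

Sorted: 60.5, 63.8, 71.2, 71.2, 71.2, 89.7, 97.0, 97.0
Median = average of the two middle values = 71.200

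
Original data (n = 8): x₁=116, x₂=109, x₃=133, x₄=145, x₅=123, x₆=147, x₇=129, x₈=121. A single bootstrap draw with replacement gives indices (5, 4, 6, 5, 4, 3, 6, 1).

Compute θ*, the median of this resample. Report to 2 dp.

Resample values: 123, 145, 147, 123, 145, 133, 147, 116.
Sorted: 116, 123, 123, 133, 145, 145, 147, 147
Median = average of the two middle values = 139.00

θ* = 139.00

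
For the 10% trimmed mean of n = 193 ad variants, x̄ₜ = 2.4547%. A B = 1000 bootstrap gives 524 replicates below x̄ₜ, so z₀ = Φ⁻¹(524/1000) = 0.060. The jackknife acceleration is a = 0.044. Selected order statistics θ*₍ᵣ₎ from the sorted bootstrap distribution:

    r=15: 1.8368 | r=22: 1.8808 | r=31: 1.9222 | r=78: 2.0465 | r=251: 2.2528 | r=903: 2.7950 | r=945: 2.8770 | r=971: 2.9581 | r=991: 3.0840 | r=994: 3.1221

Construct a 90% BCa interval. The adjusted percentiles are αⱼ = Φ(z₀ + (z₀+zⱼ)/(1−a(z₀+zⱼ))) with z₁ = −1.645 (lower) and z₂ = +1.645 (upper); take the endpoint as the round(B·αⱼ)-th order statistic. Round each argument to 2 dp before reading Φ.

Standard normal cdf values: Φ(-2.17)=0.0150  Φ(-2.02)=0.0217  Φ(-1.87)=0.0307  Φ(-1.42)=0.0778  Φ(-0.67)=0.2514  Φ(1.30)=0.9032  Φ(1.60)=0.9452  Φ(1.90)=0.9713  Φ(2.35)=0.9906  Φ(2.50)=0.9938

(2.0465, 2.9581)

Lower: z₀ + z₁ = 0.060 + (-1.645) = -1.585; 1 − a(z₀+z₁) = 1 − (0.044)(-1.585) = 1.0697; argument = 0.060 + (-1.585)/1.0697 = -1.4217 → -1.42.
α₁ = Φ(-1.42) = 0.0778; rank = round(1000 × 0.0778) = 78; θ*₍78₎ = 2.0465.
Upper: z₀ + z₂ = 1.705; 1 − a(z₀+z₂) = 0.9250; argument = 1.9033 → 1.90; α₂ = 0.9713; rank = 971; θ*₍971₎ = 2.9581.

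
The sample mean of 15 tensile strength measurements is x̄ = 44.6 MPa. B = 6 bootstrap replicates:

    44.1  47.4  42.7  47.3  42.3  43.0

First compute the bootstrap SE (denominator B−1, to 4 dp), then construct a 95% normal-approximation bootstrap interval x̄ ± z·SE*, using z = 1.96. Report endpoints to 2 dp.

Mean of replicates = 44.4667; sum of squared deviations = 26.7333; SE* = √(26.7333/5) = 2.3123
Margin = 1.96 × 2.3123 = 4.532
Interval: 44.6 ± 4.532

(40.07, 49.13)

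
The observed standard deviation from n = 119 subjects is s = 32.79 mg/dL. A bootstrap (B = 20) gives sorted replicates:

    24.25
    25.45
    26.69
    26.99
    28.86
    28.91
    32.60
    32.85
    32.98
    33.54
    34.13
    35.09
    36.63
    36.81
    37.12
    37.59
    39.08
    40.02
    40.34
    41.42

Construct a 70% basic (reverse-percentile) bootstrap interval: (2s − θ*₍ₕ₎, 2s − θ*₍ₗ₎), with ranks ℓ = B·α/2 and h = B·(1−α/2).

(26.50, 38.89)

Percentile endpoints at ranks 3 and 17: θ*₍3₎ = 26.69, θ*₍17₎ = 39.08.
Basic interval reflects these around s:
  lower = 2 × 32.79 − 39.08 = 26.50
  upper = 2 × 32.79 − 26.69 = 38.89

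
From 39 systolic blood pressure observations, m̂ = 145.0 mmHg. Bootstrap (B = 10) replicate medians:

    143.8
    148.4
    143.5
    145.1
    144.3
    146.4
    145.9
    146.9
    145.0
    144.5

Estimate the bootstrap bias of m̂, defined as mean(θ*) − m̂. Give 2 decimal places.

bias = +0.38

mean(θ*) = (143.8 + 148.4 + 143.5 + 145.1 + 144.3 + 146.4 + 145.9 + 146.9 + 145.0 + 144.5) / 10 = 145.380
bias = 145.380 − 145.0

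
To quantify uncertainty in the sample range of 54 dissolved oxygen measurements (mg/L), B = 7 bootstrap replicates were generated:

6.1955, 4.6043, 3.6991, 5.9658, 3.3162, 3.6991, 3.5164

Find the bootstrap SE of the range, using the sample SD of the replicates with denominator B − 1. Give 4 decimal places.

Bootstrap SE is the standard deviation of the 7 replicate ranges.
Mean of replicates: (6.1955 + 4.6043 + 3.6991 + 5.9658 + 3.3162 + 3.6991 + 3.5164) / 7 = 30.99640 / 7 = 4.42806
Sum of squared deviations: (+1.76744)² + (+0.17624)² + (−0.72896)² + (+1.53774)² + (−1.11186)² + (−0.72896)² + (−0.91166)² = 8.64967
Variance = 8.64967 / 6 = 1.44161
SE* = √1.44161

SE* = 1.2007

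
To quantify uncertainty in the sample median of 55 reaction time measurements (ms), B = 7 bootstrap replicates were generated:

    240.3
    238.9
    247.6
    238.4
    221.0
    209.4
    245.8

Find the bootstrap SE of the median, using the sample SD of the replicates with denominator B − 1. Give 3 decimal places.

Bootstrap SE is the standard deviation of the 7 replicate medians.
Mean of replicates: (240.3 + 238.9 + 247.6 + 238.4 + 221.0 + 209.4 + 245.8) / 7 = 1641.4000 / 7 = 234.4857
Sum of squared deviations: (+5.8143)² + (+4.4143)² + (+13.1143)² + (+3.9143)² + (−13.4857)² + (−25.0857)² + (+11.3143)² = 1179.7686
Variance = 1179.7686 / 6 = 196.6281
SE* = √196.6281

SE* = 14.022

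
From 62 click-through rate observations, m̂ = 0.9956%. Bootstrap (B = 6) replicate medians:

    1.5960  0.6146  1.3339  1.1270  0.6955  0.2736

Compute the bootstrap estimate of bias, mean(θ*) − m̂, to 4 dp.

mean(θ*) = (1.5960 + 0.6146 + 1.3339 + 1.1270 + 0.6955 + 0.2736) / 6 = 0.94010
bias = 0.94010 − 0.9956

bias = −0.0555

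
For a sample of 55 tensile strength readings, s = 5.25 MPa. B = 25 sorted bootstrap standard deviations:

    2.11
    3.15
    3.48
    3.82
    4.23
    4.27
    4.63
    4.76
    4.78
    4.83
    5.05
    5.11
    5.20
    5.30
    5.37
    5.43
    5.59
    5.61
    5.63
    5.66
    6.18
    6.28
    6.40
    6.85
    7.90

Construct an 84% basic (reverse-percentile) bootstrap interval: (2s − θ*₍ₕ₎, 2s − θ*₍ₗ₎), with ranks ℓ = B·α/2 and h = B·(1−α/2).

Percentile endpoints at ranks 2 and 23: θ*₍2₎ = 3.15, θ*₍23₎ = 6.40.
Basic interval reflects these around s:
  lower = 2 × 5.25 − 6.40 = 4.10
  upper = 2 × 5.25 − 3.15 = 7.35

(4.10, 7.35)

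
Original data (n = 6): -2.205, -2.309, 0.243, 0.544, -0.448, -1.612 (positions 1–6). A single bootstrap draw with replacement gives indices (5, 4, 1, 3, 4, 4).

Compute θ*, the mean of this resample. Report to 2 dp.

θ* = -0.13

Resample values: -0.448, 0.544, -2.205, 0.243, 0.544, 0.544.
Mean = ((-0.448) + 0.544 + (-2.205) + 0.243 + 0.544 + 0.544) / 6 = -0.7780 / 6 = -0.13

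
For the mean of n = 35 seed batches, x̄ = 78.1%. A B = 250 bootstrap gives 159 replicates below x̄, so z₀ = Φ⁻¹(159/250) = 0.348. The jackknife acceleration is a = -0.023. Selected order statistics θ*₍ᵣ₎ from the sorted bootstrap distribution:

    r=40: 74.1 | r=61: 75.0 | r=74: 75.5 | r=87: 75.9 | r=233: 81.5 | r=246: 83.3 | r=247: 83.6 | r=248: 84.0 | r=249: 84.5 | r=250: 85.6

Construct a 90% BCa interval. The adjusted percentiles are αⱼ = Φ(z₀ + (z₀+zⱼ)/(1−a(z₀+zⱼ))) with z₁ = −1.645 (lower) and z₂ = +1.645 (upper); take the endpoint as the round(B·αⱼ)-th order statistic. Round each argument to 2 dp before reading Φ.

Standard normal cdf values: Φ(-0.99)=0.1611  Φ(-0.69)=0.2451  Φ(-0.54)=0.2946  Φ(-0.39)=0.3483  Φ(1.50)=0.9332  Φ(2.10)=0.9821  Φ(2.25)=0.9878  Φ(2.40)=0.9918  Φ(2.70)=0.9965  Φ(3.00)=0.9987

Lower: z₀ + z₁ = 0.348 + (-1.645) = -1.297; 1 − a(z₀+z₁) = 1 − (-0.023)(-1.297) = 0.9702; argument = 0.348 + (-1.297)/0.9702 = -0.9889 → -0.99.
α₁ = Φ(-0.99) = 0.1611; rank = round(250 × 0.1611) = 40; θ*₍40₎ = 74.1.
Upper: z₀ + z₂ = 1.993; 1 − a(z₀+z₂) = 1.0458; argument = 2.2536 → 2.25; α₂ = 0.9878; rank = 247; θ*₍247₎ = 83.6.

(74.1, 83.6)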